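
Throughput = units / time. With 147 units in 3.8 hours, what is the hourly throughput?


Throughput = units / time
= 147 / 3.8
= 38.7 units/hour


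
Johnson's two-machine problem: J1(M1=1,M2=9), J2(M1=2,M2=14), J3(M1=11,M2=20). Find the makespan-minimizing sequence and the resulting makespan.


Johnson's rule:
Group 1 (M1≤M2, sort by M1): ['J1', 'J2', 'J3']
Group 2 (M1>M2, sort desc M2): []
Sequence: J1 → J2 → J3
Makespan calculation:
  J1: M1 done=1, M2 done=10
  J2: M1 done=3, M2 done=24
  J3: M1 done=14, M2 done=44
= Sequence: J1 → J2 → J3, Makespan: 44


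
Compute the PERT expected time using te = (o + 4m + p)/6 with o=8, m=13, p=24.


te = (o + 4m + p) / 6
= (8 + 4×13 + 24) / 6
= (8 + 52 + 24) / 6
= 84 / 6
= 14.00


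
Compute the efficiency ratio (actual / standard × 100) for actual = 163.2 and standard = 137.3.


Efficiency = (actual / standard) × 100
= (163.2 / 137.3) × 100
= 118.9%


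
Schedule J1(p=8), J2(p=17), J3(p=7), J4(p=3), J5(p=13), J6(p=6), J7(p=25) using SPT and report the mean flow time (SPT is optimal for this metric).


SPT order: J4 → J6 → J3 → J1 → J5 → J2 → J7
Completion times:
  J4: C=3
  J6: C=9
  J3: C=16
  J1: C=24
  J5: C=37
  J2: C=54
  J7: C=79
Sum = 222, n = 7
Mean flow = 222/7
= 31.71


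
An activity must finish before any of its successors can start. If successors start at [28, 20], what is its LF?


LF = min of all successor start times
Successors start at: [28, 20]
LF = min(28, 20)
= 20


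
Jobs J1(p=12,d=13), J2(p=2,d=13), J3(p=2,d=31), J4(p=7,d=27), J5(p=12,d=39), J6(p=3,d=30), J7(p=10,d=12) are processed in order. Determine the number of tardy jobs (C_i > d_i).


Completion vs due date:
  J1: C=12, d=13 → on time
  J2: C=14, d=13 → TARDY
  J3: C=16, d=31 → on time
  J4: C=23, d=27 → on time
  J5: C=35, d=39 → on time
  J6: C=38, d=30 → TARDY
  J7: C=48, d=12 → TARDY
Tardy jobs: J2, J6, J7
Count = 3


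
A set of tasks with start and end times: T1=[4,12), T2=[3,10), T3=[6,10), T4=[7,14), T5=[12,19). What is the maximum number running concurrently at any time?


Check each time point for overlaps:
  t=7: 4 tasks active (T1, T2, T3, T4)
Max concurrent = 4


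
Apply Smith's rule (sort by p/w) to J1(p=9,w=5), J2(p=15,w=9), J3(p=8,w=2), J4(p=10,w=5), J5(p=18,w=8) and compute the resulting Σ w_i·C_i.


WSPT order (by p/w): J2 → J1 → J4 → J5 → J3
  J2: C=15, w·C=9×15=135
  J1: C=24, w·C=5×24=120
  J4: C=34, w·C=5×34=170
  J5: C=52, w·C=8×52=416
  J3: C=60, w·C=2×60=120
Σ w·C = 961
= 961


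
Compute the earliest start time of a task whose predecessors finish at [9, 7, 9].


ES = max of all predecessor completion times
Predecessors: [9, 7, 9]
ES = max(9, 7, 9)
= 9


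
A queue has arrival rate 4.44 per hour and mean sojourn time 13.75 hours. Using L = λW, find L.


Little's law: L = λ × W
= 4.44 × 13.75
= 61.05


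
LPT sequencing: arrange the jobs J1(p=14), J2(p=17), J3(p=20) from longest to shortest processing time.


LPT: sort by longest processing time first
  J3: p=20
  J2: p=17
  J1: p=14
Order: J3 → J2 → J1


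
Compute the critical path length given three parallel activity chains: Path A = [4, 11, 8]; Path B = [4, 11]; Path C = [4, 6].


Path A: 4 + 11 + 8 = 23
Path B: 4 + 11 = 15
Path C: 4 + 6 = 10
Critical path = longest = max(23, 15, 10)
= 23 (Path A)


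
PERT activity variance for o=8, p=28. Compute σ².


σ² = ((p - o) / 6)² = (p - o)² / 36
= (28 - 8)² / 36
= 20² / 36
= 400 / 36
= 11.1111


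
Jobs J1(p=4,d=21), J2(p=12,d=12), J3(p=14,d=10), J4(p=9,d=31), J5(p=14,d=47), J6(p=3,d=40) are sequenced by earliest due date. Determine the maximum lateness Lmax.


EDD order: J3 → J2 → J1 → J4 → J6 → J5
Completion and lateness:
  J3: C=14, d=10, L=14-10=4
  J2: C=26, d=12, L=26-12=14
  J1: C=30, d=21, L=30-21=9
  J4: C=39, d=31, L=39-31=8
  J6: C=42, d=40, L=42-40=2
  J5: C=56, d=47, L=56-47=9
Lmax = max(4, 14, 9, 8, 2, 9)
= 14


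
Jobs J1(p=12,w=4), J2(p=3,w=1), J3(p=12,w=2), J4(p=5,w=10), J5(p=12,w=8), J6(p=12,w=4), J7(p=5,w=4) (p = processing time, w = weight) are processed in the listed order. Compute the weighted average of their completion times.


Completion times:
  J1: C=12, w×C=4×12=48
  J2: C=15, w×C=1×15=15
  J3: C=27, w×C=2×27=54
  J4: C=32, w×C=10×32=320
  J5: C=44, w×C=8×44=352
  J6: C=56, w×C=4×56=224
  J7: C=61, w×C=4×61=244
Sum w×C = 1257
Sum w = 33
Weighted avg = 1257/33
= 38.09


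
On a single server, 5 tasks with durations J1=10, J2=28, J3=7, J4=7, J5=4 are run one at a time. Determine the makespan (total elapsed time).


Sequential makespan: sum all processing times
= 10 + 28 + 7 + 7 + 4
= 56 time units


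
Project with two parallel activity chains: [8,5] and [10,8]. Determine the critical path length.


Path A: 8 + 5 = 13
Path B: 10 + 8 = 18
Critical path = longest = max(13, 18)
= 18 (Path B)


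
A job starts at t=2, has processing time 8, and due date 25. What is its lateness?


Completion = 2 + 8 = 10
Lateness = C - d = 10 - 25
= -15


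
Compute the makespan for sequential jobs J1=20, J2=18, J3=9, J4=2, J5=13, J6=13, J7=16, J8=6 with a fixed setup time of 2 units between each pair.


Makespan = Σ processing + (n-1) × setup
= (20 + 18 + 9 + 2 + 13 + 13 + 16 + 6) + (8-1)×2
= 97 + 14
= 111 time units


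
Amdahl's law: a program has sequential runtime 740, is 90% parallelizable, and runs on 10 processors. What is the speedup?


Amdahl's law: T_p = T × ((1-p) + p/N)
= 740 × ((1-0.9) + 0.9/10)
= 740 × (0.10 + 0.0900)
= 740 × 0.1900
= 140.60
Speedup = 740/140.60
= 5.26×


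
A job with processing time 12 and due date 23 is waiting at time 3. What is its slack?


Slack = due - current_time - processing
= 23 - 3 - 12
= 8


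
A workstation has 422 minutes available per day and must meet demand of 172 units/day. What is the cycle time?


Cycle time = available time / demand
= 422 / 172
= 2.45 min/unit


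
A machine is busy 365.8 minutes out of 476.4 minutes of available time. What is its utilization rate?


Utilization = busy / total × 100
= 365.8 / 476.4 × 100
= 76.8%


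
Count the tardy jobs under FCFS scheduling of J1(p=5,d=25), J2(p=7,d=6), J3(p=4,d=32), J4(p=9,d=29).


Completion vs due date:
  J1: C=5, d=25 → on time
  J2: C=12, d=6 → TARDY
  J3: C=16, d=32 → on time
  J4: C=25, d=29 → on time
Tardy jobs: J2
Count = 1


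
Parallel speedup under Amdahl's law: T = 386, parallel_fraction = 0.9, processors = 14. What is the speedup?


Amdahl's law: T_p = T × ((1-p) + p/N)
= 386 × ((1-0.9) + 0.9/14)
= 386 × (0.10 + 0.0643)
= 386 × 0.1643
= 63.41
Speedup = 386/63.41
= 6.09×


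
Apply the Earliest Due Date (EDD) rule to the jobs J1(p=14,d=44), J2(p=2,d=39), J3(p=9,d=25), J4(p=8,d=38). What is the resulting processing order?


EDD: sort by earliest due date
  J3: d=25, p=9
  J4: d=38, p=8
  J2: d=39, p=2
  J1: d=44, p=14
Order: J3 → J4 → J2 → J1


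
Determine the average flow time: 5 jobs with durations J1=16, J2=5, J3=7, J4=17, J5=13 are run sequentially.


Completion times:
  J1: completes at 16
  J2: completes at 21
  J3: completes at 28
  J4: completes at 45
  J5: completes at 58
Sum = 168
Average = 168/5
= 33.60


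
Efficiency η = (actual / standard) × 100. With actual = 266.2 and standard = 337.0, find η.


Efficiency = (actual / standard) × 100
= (266.2 / 337.0) × 100
= 79.0%


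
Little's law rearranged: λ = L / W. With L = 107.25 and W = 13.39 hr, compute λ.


Little's law: L = λW → λ = L / W
= 107.25 / 13.39
= 8.01 per hour


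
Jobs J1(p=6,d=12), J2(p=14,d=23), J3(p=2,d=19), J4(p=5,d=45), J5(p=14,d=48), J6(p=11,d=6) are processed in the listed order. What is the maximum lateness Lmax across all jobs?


Lateness per job (L = C - d):
  J1: C=6, d=12, L=-6
  J2: C=20, d=23, L=-3
  J3: C=22, d=19, L=3
  J4: C=27, d=45, L=-18
  J5: C=41, d=48, L=-7
  J6: C=52, d=6, L=46
Lmax = max(-6, -3, 3, -18, -7, 46)
= 46


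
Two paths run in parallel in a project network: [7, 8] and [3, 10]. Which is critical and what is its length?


Path A: 7 + 8 = 15
Path B: 3 + 10 = 13
Critical path = longest = max(15, 13)
= 15 (Path A)


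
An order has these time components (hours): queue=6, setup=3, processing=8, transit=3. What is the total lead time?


Lead time = queue + setup + processing + transit
= 6 + 3 + 8 + 3
= 20 hours


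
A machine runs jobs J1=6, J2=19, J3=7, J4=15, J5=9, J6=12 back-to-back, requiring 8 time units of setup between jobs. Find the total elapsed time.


Makespan = Σ processing + (n-1) × setup
= (6 + 19 + 7 + 15 + 9 + 12) + (6-1)×8
= 68 + 40
= 108 time units


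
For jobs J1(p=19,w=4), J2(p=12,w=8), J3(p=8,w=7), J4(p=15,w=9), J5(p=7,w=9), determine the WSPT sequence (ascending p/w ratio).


WSPT (Smith's rule): sort by p/w ascending
  J5: p/w = 7/9 = 0.778
  J3: p/w = 8/7 = 1.143
  J2: p/w = 12/8 = 1.500
  J4: p/w = 15/9 = 1.667
  J1: p/w = 19/4 = 4.750
Order: J5 → J3 → J2 → J4 → J1


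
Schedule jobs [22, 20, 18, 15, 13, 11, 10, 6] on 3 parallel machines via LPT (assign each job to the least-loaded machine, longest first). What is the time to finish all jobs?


Jobs (LPT sorted): [22, 20, 18, 15, 13, 11, 10, 6]
Machines: 3
  J=22 → Machine 1 (load: 0+22=22)
  J=20 → Machine 2 (load: 0+20=20)
  J=18 → Machine 3 (load: 0+18=18)
  J=15 → Machine 3 (load: 18+15=33)
  J=13 → Machine 2 (load: 20+13=33)
  J=11 → Machine 1 (load: 22+11=33)
  J=10 → Machine 1 (load: 33+10=43)
  J=6 → Machine 2 (load: 33+6=39)
Machine loads: [43, 39, 33]
Makespan = max = 43 time units


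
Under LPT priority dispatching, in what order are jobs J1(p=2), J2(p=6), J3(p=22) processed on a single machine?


LPT: sort by longest processing time first
  J3: p=22
  J2: p=6
  J1: p=2
Order: J3 → J2 → J1


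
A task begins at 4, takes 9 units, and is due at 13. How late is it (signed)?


Completion = 4 + 9 = 13
Lateness = C - d = 13 - 13
= 0


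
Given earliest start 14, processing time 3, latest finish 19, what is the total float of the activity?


EF = ES + duration = 14 + 3 = 17
LS = LF - duration = 19 - 3 = 16
Total Float = LF - EF = 19 - 17
(or LS - ES = 16 - 14)
= 2


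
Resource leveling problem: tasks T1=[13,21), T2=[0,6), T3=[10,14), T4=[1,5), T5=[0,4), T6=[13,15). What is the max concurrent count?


Check each time point for overlaps:
  t=1: 3 tasks active (T2, T4, T5)
Max concurrent = 3


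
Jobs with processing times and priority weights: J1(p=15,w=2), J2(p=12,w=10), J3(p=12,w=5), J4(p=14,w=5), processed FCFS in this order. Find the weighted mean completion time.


Completion times:
  J1: C=15, w×C=2×15=30
  J2: C=27, w×C=10×27=270
  J3: C=39, w×C=5×39=195
  J4: C=53, w×C=5×53=265
Sum w×C = 760
Sum w = 22
Weighted avg = 760/22
= 34.55


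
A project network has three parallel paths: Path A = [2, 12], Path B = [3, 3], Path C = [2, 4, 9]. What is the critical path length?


Path A: 2 + 12 = 14
Path B: 3 + 3 = 6
Path C: 2 + 4 + 9 = 15
Critical path = longest = max(14, 6, 15)
= 15 (Path C)


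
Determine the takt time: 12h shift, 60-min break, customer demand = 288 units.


Available = 12×60 - 60 = 660 min
Takt time = 660 / 288
= 2.29 min/unit


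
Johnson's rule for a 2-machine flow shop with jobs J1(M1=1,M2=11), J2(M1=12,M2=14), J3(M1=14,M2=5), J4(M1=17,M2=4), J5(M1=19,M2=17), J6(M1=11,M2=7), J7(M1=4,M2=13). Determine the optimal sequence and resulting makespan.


Johnson's rule:
Group 1 (M1≤M2, sort by M1): ['J1', 'J7', 'J2']
Group 2 (M1>M2, sort desc M2): ['J5', 'J6', 'J3', 'J4']
Sequence: J1 → J7 → J2 → J5 → J6 → J3 → J4
Makespan calculation:
  J1: M1 done=1, M2 done=12
  J7: M1 done=5, M2 done=25
  J2: M1 done=17, M2 done=39
  J5: M1 done=36, M2 done=56
  J6: M1 done=47, M2 done=63
  J3: M1 done=61, M2 done=68
  J4: M1 done=78, M2 done=82
= Sequence: J1 → J7 → J2 → J5 → J6 → J3 → J4, Makespan: 82


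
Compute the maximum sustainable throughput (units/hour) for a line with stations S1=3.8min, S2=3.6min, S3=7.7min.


Bottleneck = longest station time
Station times: [3.8, 3.6, 7.7]
Max = 7.7 min
Rate = 60 / 7.7
= 7.79 units/hour (bottleneck: 7.7min)


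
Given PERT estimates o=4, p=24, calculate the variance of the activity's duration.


σ² = ((p - o) / 6)² = (p - o)² / 36
= (24 - 4)² / 36
= 20² / 36
= 400 / 36
= 11.1111


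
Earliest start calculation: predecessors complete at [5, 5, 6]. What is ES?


ES = max of all predecessor completion times
Predecessors: [5, 5, 6]
ES = max(5, 5, 6)
= 6


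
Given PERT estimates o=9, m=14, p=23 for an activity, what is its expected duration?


te = (o + 4m + p) / 6
= (9 + 4×14 + 23) / 6
= (9 + 56 + 23) / 6
= 88 / 6
= 14.67


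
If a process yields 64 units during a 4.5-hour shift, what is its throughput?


Throughput = units / time
= 64 / 4.5
= 14.2 units/hour


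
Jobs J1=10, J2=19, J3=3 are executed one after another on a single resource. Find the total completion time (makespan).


Sequential makespan: sum all processing times
= 10 + 19 + 3
= 32 time units


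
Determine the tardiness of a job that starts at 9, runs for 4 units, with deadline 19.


Completion = start + processing = 9 + 4 = 13
Tardiness = max(0, C - d) = max(0, 13 - 19)
= max(0, -6)
= 0


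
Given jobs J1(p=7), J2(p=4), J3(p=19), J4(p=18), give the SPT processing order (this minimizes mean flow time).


SPT: sort by shortest processing time
  J2: p=4
  J1: p=7
  J4: p=18
  J3: p=19
Order: J2 → J1 → J4 → J3


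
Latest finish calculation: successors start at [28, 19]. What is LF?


LF = min of all successor start times
Successors start at: [28, 19]
LF = min(28, 19)
= 19


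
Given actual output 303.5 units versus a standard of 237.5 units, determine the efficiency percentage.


Efficiency = (actual / standard) × 100
= (303.5 / 237.5) × 100
= 127.8%


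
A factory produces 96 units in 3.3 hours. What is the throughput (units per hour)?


Throughput = units / time
= 96 / 3.3
= 29.1 units/hour


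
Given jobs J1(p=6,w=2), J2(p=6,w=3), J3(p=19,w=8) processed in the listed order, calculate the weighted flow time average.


Completion times:
  J1: C=6, w×C=2×6=12
  J2: C=12, w×C=3×12=36
  J3: C=31, w×C=8×31=248
Sum w×C = 296
Sum w = 13
Weighted avg = 296/13
= 22.77


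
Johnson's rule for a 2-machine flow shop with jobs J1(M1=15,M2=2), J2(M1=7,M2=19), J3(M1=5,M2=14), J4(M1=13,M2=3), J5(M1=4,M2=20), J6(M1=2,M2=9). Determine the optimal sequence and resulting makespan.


Johnson's rule:
Group 1 (M1≤M2, sort by M1): ['J6', 'J5', 'J3', 'J2']
Group 2 (M1>M2, sort desc M2): ['J4', 'J1']
Sequence: J6 → J5 → J3 → J2 → J4 → J1
Makespan calculation:
  J6: M1 done=2, M2 done=11
  J5: M1 done=6, M2 done=31
  J3: M1 done=11, M2 done=45
  J2: M1 done=18, M2 done=64
  J4: M1 done=31, M2 done=67
  J1: M1 done=46, M2 done=69
= Sequence: J6 → J5 → J3 → J2 → J4 → J1, Makespan: 69


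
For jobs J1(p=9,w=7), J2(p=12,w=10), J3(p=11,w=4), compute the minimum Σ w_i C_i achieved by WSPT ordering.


WSPT order (by p/w): J2 → J1 → J3
  J2: C=12, w·C=10×12=120
  J1: C=21, w·C=7×21=147
  J3: C=32, w·C=4×32=128
Σ w·C = 395
= 395


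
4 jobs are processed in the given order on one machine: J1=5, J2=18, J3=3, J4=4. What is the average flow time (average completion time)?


Completion times:
  J1: completes at 5
  J2: completes at 23
  J3: completes at 26
  J4: completes at 30
Sum = 84
Average = 84/4
= 21.00


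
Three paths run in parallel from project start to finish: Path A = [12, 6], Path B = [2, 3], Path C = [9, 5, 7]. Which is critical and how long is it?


Path A: 12 + 6 = 18
Path B: 2 + 3 = 5
Path C: 9 + 5 + 7 = 21
Critical path = longest = max(18, 5, 21)
= 21 (Path C)


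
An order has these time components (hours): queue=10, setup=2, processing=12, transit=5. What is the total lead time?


Lead time = queue + setup + processing + transit
= 10 + 2 + 12 + 5
= 29 hours


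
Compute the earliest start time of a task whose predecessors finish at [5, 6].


ES = max of all predecessor completion times
Predecessors: [5, 6]
ES = max(5, 6)
= 6


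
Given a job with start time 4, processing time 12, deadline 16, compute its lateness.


Completion = 4 + 12 = 16
Lateness = C - d = 16 - 16
= 0


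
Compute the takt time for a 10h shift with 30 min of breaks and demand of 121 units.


Available = 10×60 - 30 = 570 min
Takt time = 570 / 121
= 4.71 min/unit


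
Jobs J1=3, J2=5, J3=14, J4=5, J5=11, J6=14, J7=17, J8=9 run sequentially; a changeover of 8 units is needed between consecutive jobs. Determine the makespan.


Makespan = Σ processing + (n-1) × setup
= (3 + 5 + 14 + 5 + 11 + 14 + 17 + 9) + (8-1)×8
= 78 + 56
= 134 time units


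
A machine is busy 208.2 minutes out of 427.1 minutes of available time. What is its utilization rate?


Utilization = busy / total × 100
= 208.2 / 427.1 × 100
= 48.7%


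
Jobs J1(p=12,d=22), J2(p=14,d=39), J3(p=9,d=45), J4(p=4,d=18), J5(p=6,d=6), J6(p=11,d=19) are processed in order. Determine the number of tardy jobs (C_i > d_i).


Completion vs due date:
  J1: C=12, d=22 → on time
  J2: C=26, d=39 → on time
  J3: C=35, d=45 → on time
  J4: C=39, d=18 → TARDY
  J5: C=45, d=6 → TARDY
  J6: C=56, d=19 → TARDY
Tardy jobs: J4, J5, J6
Count = 3


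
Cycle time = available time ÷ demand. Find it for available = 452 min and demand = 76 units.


Cycle time = available time / demand
= 452 / 76
= 5.95 min/unit


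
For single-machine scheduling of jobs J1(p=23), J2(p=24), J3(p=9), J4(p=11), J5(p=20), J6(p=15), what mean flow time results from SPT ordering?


SPT order: J3 → J4 → J6 → J5 → J1 → J2
Completion times:
  J3: C=9
  J4: C=20
  J6: C=35
  J5: C=55
  J1: C=78
  J2: C=102
Sum = 299, n = 6
Mean flow = 299/6
= 49.83


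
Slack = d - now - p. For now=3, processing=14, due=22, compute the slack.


Slack = due - current_time - processing
= 22 - 3 - 14
= 5


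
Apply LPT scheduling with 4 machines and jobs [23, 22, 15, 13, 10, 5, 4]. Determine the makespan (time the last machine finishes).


Jobs (LPT sorted): [23, 22, 15, 13, 10, 5, 4]
Machines: 4
  J=23 → Machine 1 (load: 0+23=23)
  J=22 → Machine 2 (load: 0+22=22)
  J=15 → Machine 3 (load: 0+15=15)
  J=13 → Machine 4 (load: 0+13=13)
  J=10 → Machine 4 (load: 13+10=23)
  J=5 → Machine 3 (load: 15+5=20)
  J=4 → Machine 3 (load: 20+4=24)
Machine loads: [23, 22, 24, 23]
Makespan = max = 24 time units


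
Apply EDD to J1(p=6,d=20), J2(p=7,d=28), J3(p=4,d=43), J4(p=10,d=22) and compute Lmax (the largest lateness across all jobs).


EDD order: J1 → J4 → J2 → J3
Completion and lateness:
  J1: C=6, d=20, L=6-20=-14
  J4: C=16, d=22, L=16-22=-6
  J2: C=23, d=28, L=23-28=-5
  J3: C=27, d=43, L=27-43=-16
Lmax = max(-14, -6, -5, -16)
= -5


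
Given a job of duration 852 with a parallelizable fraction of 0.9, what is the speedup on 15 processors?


Amdahl's law: T_p = T × ((1-p) + p/N)
= 852 × ((1-0.9) + 0.9/15)
= 852 × (0.10 + 0.0600)
= 852 × 0.1600
= 136.32
Speedup = 852/136.32
= 6.25×


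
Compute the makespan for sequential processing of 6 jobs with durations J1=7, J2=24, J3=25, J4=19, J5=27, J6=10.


Sequential makespan: sum all processing times
= 7 + 24 + 25 + 19 + 27 + 10
= 112 time units


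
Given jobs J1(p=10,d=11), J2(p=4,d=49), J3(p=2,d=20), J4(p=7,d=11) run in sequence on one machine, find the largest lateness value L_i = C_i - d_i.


Lateness per job (L = C - d):
  J1: C=10, d=11, L=-1
  J2: C=14, d=49, L=-35
  J3: C=16, d=20, L=-4
  J4: C=23, d=11, L=12
Lmax = max(-1, -35, -4, 12)
= 12


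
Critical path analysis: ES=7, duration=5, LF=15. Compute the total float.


EF = ES + duration = 7 + 5 = 12
LS = LF - duration = 15 - 5 = 10
Total Float = LF - EF = 15 - 12
(or LS - ES = 10 - 7)
= 3


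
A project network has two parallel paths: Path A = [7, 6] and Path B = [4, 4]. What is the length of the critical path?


Path A: 7 + 6 = 13
Path B: 4 + 4 = 8
Critical path = longest = max(13, 8)
= 13 (Path A)


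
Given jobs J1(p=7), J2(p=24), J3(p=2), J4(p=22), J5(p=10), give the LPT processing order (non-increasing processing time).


LPT: sort by longest processing time first
  J2: p=24
  J4: p=22
  J5: p=10
  J1: p=7
  J3: p=2
Order: J2 → J4 → J5 → J1 → J3


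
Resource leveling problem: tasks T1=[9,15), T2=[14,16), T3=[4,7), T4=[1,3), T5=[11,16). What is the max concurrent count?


Check each time point for overlaps:
  t=14: 3 tasks active (T1, T2, T5)
Max concurrent = 3


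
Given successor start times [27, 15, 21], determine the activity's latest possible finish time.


LF = min of all successor start times
Successors start at: [27, 15, 21]
LF = min(27, 15, 21)
= 15


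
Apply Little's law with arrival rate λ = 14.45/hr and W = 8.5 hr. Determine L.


Little's law: L = λ × W
= 14.45 × 8.5
= 122.82


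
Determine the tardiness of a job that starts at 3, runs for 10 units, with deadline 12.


Completion = start + processing = 3 + 10 = 13
Tardiness = max(0, C - d) = max(0, 13 - 12)
= max(0, 1)
= 1


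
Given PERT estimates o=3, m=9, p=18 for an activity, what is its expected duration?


te = (o + 4m + p) / 6
= (3 + 4×9 + 18) / 6
= (3 + 36 + 18) / 6
= 57 / 6
= 9.50


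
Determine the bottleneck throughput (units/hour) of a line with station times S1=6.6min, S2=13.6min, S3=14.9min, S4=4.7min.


Bottleneck = longest station time
Station times: [6.6, 13.6, 14.9, 4.7]
Max = 14.9 min
Rate = 60 / 14.9
= 4.03 units/hour (bottleneck: 14.9min)


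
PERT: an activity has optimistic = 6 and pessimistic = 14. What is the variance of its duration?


σ² = ((p - o) / 6)² = (p - o)² / 36
= (14 - 6)² / 36
= 8² / 36
= 64 / 36
= 1.7778


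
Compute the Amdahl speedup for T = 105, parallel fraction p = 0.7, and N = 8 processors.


Amdahl's law: T_p = T × ((1-p) + p/N)
= 105 × ((1-0.7) + 0.7/8)
= 105 × (0.30 + 0.0875)
= 105 × 0.3875
= 40.69
Speedup = 105/40.69
= 2.58×


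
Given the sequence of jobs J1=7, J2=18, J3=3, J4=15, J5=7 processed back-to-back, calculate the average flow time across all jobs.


Completion times:
  J1: completes at 7
  J2: completes at 25
  J3: completes at 28
  J4: completes at 43
  J5: completes at 50
Sum = 153
Average = 153/5
= 30.60


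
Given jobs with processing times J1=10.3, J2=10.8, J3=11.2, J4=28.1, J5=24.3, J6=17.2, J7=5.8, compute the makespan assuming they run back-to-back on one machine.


Sequential makespan: sum all processing times
= 10.3 + 10.8 + 11.2 + 28.1 + 24.3 + 17.2 + 5.8
= 107.7 time units


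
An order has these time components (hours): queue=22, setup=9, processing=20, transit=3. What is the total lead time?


Lead time = queue + setup + processing + transit
= 22 + 9 + 20 + 3
= 54 hours


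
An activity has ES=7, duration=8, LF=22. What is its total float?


EF = ES + duration = 7 + 8 = 15
LS = LF - duration = 22 - 8 = 14
Total Float = LF - EF = 22 - 15
(or LS - ES = 14 - 7)
= 7


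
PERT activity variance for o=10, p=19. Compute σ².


σ² = ((p - o) / 6)² = (p - o)² / 36
= (19 - 10)² / 36
= 9² / 36
= 81 / 36
= 2.2500


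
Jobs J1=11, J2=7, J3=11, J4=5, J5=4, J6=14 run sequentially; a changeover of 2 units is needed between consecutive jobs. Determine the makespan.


Makespan = Σ processing + (n-1) × setup
= (11 + 7 + 11 + 5 + 4 + 14) + (6-1)×2
= 52 + 10
= 62 time units


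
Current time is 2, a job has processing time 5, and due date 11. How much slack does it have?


Slack = due - current_time - processing
= 11 - 2 - 5
= 4


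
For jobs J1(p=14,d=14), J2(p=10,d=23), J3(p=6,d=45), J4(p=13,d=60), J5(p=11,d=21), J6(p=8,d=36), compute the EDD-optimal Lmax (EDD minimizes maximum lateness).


EDD order: J1 → J5 → J2 → J6 → J3 → J4
Completion and lateness:
  J1: C=14, d=14, L=14-14=0
  J5: C=25, d=21, L=25-21=4
  J2: C=35, d=23, L=35-23=12
  J6: C=43, d=36, L=43-36=7
  J3: C=49, d=45, L=49-45=4
  J4: C=62, d=60, L=62-60=2
Lmax = max(0, 4, 12, 7, 4, 2)
= 12


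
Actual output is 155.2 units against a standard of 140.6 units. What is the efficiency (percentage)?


Efficiency = (actual / standard) × 100
= (155.2 / 140.6) × 100
= 110.4%


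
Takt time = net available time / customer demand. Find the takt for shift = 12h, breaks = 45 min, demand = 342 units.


Available = 12×60 - 45 = 675 min
Takt time = 675 / 342
= 1.97 min/unit


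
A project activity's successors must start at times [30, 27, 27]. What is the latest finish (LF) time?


LF = min of all successor start times
Successors start at: [30, 27, 27]
LF = min(30, 27, 27)
= 27


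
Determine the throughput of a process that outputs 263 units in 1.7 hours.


Throughput = units / time
= 263 / 1.7
= 154.7 units/hour


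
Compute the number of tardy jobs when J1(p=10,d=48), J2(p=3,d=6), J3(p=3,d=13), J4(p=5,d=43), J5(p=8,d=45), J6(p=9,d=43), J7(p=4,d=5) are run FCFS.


Completion vs due date:
  J1: C=10, d=48 → on time
  J2: C=13, d=6 → TARDY
  J3: C=16, d=13 → TARDY
  J4: C=21, d=43 → on time
  J5: C=29, d=45 → on time
  J6: C=38, d=43 → on time
  J7: C=42, d=5 → TARDY
Tardy jobs: J2, J3, J7
Count = 3


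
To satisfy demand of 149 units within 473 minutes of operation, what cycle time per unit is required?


Cycle time = available time / demand
= 473 / 149
= 3.17 min/unit


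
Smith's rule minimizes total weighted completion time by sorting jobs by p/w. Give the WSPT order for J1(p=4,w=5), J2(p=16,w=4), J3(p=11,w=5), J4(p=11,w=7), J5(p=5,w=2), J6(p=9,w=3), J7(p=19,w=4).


WSPT (Smith's rule): sort by p/w ascending
  J1: p/w = 4/5 = 0.800
  J4: p/w = 11/7 = 1.571
  J3: p/w = 11/5 = 2.200
  J5: p/w = 5/2 = 2.500
  J6: p/w = 9/3 = 3.000
  J2: p/w = 16/4 = 4.000
  J7: p/w = 19/4 = 4.750
Order: J1 → J4 → J3 → J5 → J6 → J2 → J7


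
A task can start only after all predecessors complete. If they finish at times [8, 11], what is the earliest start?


ES = max of all predecessor completion times
Predecessors: [8, 11]
ES = max(8, 11)
= 11


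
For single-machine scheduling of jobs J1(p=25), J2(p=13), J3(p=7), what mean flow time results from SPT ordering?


SPT order: J3 → J2 → J1
Completion times:
  J3: C=7
  J2: C=20
  J1: C=45
Sum = 72, n = 3
Mean flow = 72/3
= 24.00


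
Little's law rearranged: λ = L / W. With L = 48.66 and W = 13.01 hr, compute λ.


Little's law: L = λW → λ = L / W
= 48.66 / 13.01
= 3.74 per hour


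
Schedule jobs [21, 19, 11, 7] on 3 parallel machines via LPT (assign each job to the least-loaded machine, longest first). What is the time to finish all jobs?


Jobs (LPT sorted): [21, 19, 11, 7]
Machines: 3
  J=21 → Machine 1 (load: 0+21=21)
  J=19 → Machine 2 (load: 0+19=19)
  J=11 → Machine 3 (load: 0+11=11)
  J=7 → Machine 3 (load: 11+7=18)
Machine loads: [21, 19, 18]
Makespan = max = 21 time units


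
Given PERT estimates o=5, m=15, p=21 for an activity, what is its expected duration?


te = (o + 4m + p) / 6
= (5 + 4×15 + 21) / 6
= (5 + 60 + 21) / 6
= 86 / 6
= 14.33


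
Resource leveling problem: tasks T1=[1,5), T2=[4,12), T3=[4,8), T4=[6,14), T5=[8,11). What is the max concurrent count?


Check each time point for overlaps:
  t=4: 3 tasks active (T1, T2, T3)
Max concurrent = 3


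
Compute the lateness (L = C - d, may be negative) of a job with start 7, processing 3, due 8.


Completion = 7 + 3 = 10
Lateness = C - d = 10 - 8
= 2


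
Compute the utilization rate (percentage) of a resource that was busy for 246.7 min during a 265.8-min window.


Utilization = busy / total × 100
= 246.7 / 265.8 × 100
= 92.8%


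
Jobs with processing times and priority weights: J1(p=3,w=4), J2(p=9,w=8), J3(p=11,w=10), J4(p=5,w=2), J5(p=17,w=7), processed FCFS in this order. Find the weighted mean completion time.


Completion times:
  J1: C=3, w×C=4×3=12
  J2: C=12, w×C=8×12=96
  J3: C=23, w×C=10×23=230
  J4: C=28, w×C=2×28=56
  J5: C=45, w×C=7×45=315
Sum w×C = 709
Sum w = 31
Weighted avg = 709/31
= 22.87


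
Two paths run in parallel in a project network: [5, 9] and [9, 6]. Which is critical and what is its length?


Path A: 5 + 9 = 14
Path B: 9 + 6 = 15
Critical path = longest = max(14, 15)
= 15 (Path B)


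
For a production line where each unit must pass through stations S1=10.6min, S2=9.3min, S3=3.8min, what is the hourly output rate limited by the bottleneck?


Bottleneck = longest station time
Station times: [10.6, 9.3, 3.8]
Max = 10.6 min
Rate = 60 / 10.6
= 5.66 units/hour (bottleneck: 10.6min)


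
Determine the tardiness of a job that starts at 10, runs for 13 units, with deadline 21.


Completion = start + processing = 10 + 13 = 23
Tardiness = max(0, C - d) = max(0, 23 - 21)
= max(0, 2)
= 2


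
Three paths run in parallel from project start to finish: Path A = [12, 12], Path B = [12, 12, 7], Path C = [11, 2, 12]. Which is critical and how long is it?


Path A: 12 + 12 = 24
Path B: 12 + 12 + 7 = 31
Path C: 11 + 2 + 12 = 25
Critical path = longest = max(24, 31, 25)
= 31 (Path B)


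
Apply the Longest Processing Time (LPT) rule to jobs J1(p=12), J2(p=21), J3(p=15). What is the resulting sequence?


LPT: sort by longest processing time first
  J2: p=21
  J3: p=15
  J1: p=12
Order: J2 → J3 → J1


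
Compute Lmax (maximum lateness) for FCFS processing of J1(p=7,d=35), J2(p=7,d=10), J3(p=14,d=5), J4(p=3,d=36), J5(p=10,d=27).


Lateness per job (L = C - d):
  J1: C=7, d=35, L=-28
  J2: C=14, d=10, L=4
  J3: C=28, d=5, L=23
  J4: C=31, d=36, L=-5
  J5: C=41, d=27, L=14
Lmax = max(-28, 4, 23, -5, 14)
= 23


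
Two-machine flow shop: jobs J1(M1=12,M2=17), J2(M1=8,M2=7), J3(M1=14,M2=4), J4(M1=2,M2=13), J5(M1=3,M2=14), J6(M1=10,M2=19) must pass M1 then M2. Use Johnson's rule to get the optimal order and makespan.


Johnson's rule:
Group 1 (M1≤M2, sort by M1): ['J4', 'J5', 'J6', 'J1']
Group 2 (M1>M2, sort desc M2): ['J2', 'J3']
Sequence: J4 → J5 → J6 → J1 → J2 → J3
Makespan calculation:
  J4: M1 done=2, M2 done=15
  J5: M1 done=5, M2 done=29
  J6: M1 done=15, M2 done=48
  J1: M1 done=27, M2 done=65
  J2: M1 done=35, M2 done=72
  J3: M1 done=49, M2 done=76
= Sequence: J4 → J5 → J6 → J1 → J2 → J3, Makespan: 76


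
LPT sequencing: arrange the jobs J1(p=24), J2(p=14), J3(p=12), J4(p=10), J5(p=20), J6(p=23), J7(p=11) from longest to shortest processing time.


LPT: sort by longest processing time first
  J1: p=24
  J6: p=23
  J5: p=20
  J2: p=14
  J3: p=12
  J7: p=11
  J4: p=10
Order: J1 → J6 → J5 → J2 → J3 → J7 → J4


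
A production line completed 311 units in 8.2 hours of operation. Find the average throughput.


Throughput = units / time
= 311 / 8.2
= 37.9 units/hour


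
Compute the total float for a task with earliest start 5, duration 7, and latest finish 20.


EF = ES + duration = 5 + 7 = 12
LS = LF - duration = 20 - 7 = 13
Total Float = LF - EF = 20 - 12
(or LS - ES = 13 - 5)
= 8


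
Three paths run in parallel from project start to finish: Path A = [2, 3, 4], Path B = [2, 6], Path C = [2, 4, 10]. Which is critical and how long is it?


Path A: 2 + 3 + 4 = 9
Path B: 2 + 6 = 8
Path C: 2 + 4 + 10 = 16
Critical path = longest = max(9, 8, 16)
= 16 (Path C)


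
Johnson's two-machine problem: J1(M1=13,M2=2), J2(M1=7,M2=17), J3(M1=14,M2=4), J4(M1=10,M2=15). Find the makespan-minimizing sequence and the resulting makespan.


Johnson's rule:
Group 1 (M1≤M2, sort by M1): ['J2', 'J4']
Group 2 (M1>M2, sort desc M2): ['J3', 'J1']
Sequence: J2 → J4 → J3 → J1
Makespan calculation:
  J2: M1 done=7, M2 done=24
  J4: M1 done=17, M2 done=39
  J3: M1 done=31, M2 done=43
  J1: M1 done=44, M2 done=46
= Sequence: J2 → J4 → J3 → J1, Makespan: 46


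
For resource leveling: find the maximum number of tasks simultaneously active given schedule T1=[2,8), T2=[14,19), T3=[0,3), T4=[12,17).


Check each time point for overlaps:
  t=2: 2 tasks active (T1, T3)
Max concurrent = 2


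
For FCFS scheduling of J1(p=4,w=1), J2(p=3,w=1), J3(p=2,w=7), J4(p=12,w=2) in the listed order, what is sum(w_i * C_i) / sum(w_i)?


Completion times:
  J1: C=4, w×C=1×4=4
  J2: C=7, w×C=1×7=7
  J3: C=9, w×C=7×9=63
  J4: C=21, w×C=2×21=42
Sum w×C = 116
Sum w = 11
Weighted avg = 116/11
= 10.55


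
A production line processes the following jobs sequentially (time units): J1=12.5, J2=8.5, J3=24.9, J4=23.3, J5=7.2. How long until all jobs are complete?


Sequential makespan: sum all processing times
= 12.5 + 8.5 + 24.9 + 23.3 + 7.2
= 76.4 time units


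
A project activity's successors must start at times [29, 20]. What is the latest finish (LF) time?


LF = min of all successor start times
Successors start at: [29, 20]
LF = min(29, 20)
= 20


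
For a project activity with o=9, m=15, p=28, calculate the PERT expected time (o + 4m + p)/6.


te = (o + 4m + p) / 6
= (9 + 4×15 + 28) / 6
= (9 + 60 + 28) / 6
= 97 / 6
= 16.17


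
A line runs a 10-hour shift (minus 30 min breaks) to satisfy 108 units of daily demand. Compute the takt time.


Available = 10×60 - 30 = 570 min
Takt time = 570 / 108
= 5.28 min/unit


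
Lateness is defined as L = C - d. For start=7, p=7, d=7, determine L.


Completion = 7 + 7 = 14
Lateness = C - d = 14 - 7
= 7


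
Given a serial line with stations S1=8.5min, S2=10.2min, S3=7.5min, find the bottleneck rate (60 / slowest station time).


Bottleneck = longest station time
Station times: [8.5, 10.2, 7.5]
Max = 10.2 min
Rate = 60 / 10.2
= 5.88 units/hour (bottleneck: 10.2min)


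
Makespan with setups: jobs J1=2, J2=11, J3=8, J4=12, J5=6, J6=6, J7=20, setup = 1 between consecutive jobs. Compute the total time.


Makespan = Σ processing + (n-1) × setup
= (2 + 11 + 8 + 12 + 6 + 6 + 20) + (7-1)×1
= 65 + 6
= 71 time units


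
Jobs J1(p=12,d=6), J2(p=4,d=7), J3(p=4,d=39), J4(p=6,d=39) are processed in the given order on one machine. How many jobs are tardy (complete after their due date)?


Completion vs due date:
  J1: C=12, d=6 → TARDY
  J2: C=16, d=7 → TARDY
  J3: C=20, d=39 → on time
  J4: C=26, d=39 → on time
Tardy jobs: J1, J2
Count = 2


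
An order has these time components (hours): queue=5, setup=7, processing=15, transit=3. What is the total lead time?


Lead time = queue + setup + processing + transit
= 5 + 7 + 15 + 3
= 30 hours


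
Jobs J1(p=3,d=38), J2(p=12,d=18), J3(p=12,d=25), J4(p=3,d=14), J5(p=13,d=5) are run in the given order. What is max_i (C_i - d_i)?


Lateness per job (L = C - d):
  J1: C=3, d=38, L=-35
  J2: C=15, d=18, L=-3
  J3: C=27, d=25, L=2
  J4: C=30, d=14, L=16
  J5: C=43, d=5, L=38
Lmax = max(-35, -3, 2, 16, 38)
= 38


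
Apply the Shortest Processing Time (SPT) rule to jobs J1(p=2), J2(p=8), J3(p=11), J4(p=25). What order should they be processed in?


SPT: sort by shortest processing time
  J1: p=2
  J2: p=8
  J3: p=11
  J4: p=25
Order: J1 → J2 → J3 → J4


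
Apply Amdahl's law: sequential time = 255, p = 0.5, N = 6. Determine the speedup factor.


Amdahl's law: T_p = T × ((1-p) + p/N)
= 255 × ((1-0.5) + 0.5/6)
= 255 × (0.50 + 0.0833)
= 255 × 0.5833
= 148.75
Speedup = 255/148.75
= 1.71×


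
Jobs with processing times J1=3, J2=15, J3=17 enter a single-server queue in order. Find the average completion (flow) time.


Completion times:
  J1: completes at 3
  J2: completes at 18
  J3: completes at 35
Sum = 56
Average = 56/3
= 18.67


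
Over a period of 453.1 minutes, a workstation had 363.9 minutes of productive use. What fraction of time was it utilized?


Utilization = busy / total × 100
= 363.9 / 453.1 × 100
= 80.3%


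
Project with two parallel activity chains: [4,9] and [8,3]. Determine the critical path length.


Path A: 4 + 9 = 13
Path B: 8 + 3 = 11
Critical path = longest = max(13, 11)
= 13 (Path A)


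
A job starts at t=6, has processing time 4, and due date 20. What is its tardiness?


Completion = start + processing = 6 + 4 = 10
Tardiness = max(0, C - d) = max(0, 10 - 20)
= max(0, -10)
= 0


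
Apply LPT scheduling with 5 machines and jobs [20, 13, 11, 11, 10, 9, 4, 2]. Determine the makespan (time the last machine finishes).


Jobs (LPT sorted): [20, 13, 11, 11, 10, 9, 4, 2]
Machines: 5
  J=20 → Machine 1 (load: 0+20=20)
  J=13 → Machine 2 (load: 0+13=13)
  J=11 → Machine 3 (load: 0+11=11)
  J=11 → Machine 4 (load: 0+11=11)
  J=10 → Machine 5 (load: 0+10=10)
  J=9 → Machine 5 (load: 10+9=19)
  J=4 → Machine 3 (load: 11+4=15)
  J=2 → Machine 4 (load: 11+2=13)
Machine loads: [20, 13, 15, 13, 19]
Makespan = max = 20 time units


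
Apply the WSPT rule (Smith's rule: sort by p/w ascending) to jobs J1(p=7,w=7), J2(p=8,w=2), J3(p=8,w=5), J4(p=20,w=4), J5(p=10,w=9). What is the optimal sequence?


WSPT (Smith's rule): sort by p/w ascending
  J1: p/w = 7/7 = 1.000
  J5: p/w = 10/9 = 1.111
  J3: p/w = 8/5 = 1.600
  J2: p/w = 8/2 = 4.000
  J4: p/w = 20/4 = 5.000
Order: J1 → J5 → J3 → J2 → J4


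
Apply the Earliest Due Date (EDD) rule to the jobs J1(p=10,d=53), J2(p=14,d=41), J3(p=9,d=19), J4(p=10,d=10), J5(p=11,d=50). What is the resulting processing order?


EDD: sort by earliest due date
  J4: d=10, p=10
  J3: d=19, p=9
  J2: d=41, p=14
  J5: d=50, p=11
  J1: d=53, p=10
Order: J4 → J3 → J2 → J5 → J1


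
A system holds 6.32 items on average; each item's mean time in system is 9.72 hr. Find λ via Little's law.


Little's law: L = λW → λ = L / W
= 6.32 / 9.72
= 0.65 per hour


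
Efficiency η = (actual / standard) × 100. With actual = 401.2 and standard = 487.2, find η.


Efficiency = (actual / standard) × 100
= (401.2 / 487.2) × 100
= 82.3%


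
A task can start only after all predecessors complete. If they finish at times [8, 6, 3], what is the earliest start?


ES = max of all predecessor completion times
Predecessors: [8, 6, 3]
ES = max(8, 6, 3)
= 8


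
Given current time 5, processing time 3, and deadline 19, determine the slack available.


Slack = due - current_time - processing
= 19 - 5 - 3
= 11


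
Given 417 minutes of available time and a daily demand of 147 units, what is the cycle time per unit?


Cycle time = available time / demand
= 417 / 147
= 2.84 min/unit


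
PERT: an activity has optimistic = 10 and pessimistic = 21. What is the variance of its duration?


σ² = ((p - o) / 6)² = (p - o)² / 36
= (21 - 10)² / 36
= 11² / 36
= 121 / 36
= 3.3611


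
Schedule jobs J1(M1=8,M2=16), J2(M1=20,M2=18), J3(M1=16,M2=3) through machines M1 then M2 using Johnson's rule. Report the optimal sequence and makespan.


Johnson's rule:
Group 1 (M1≤M2, sort by M1): ['J1']
Group 2 (M1>M2, sort desc M2): ['J2', 'J3']
Sequence: J1 → J2 → J3
Makespan calculation:
  J1: M1 done=8, M2 done=24
  J2: M1 done=28, M2 done=46
  J3: M1 done=44, M2 done=49
= Sequence: J1 → J2 → J3, Makespan: 49


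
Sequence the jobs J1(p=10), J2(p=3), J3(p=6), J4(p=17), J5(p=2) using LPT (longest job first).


LPT: sort by longest processing time first
  J4: p=17
  J1: p=10
  J3: p=6
  J2: p=3
  J5: p=2
Order: J4 → J1 → J3 → J2 → J5


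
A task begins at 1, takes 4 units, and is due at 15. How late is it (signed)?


Completion = 1 + 4 = 5
Lateness = C - d = 5 - 15
= -10


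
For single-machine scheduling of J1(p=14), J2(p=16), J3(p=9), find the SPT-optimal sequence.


SPT: sort by shortest processing time
  J3: p=9
  J1: p=14
  J2: p=16
Order: J3 → J1 → J2


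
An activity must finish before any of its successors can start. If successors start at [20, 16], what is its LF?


LF = min of all successor start times
Successors start at: [20, 16]
LF = min(20, 16)
= 16
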